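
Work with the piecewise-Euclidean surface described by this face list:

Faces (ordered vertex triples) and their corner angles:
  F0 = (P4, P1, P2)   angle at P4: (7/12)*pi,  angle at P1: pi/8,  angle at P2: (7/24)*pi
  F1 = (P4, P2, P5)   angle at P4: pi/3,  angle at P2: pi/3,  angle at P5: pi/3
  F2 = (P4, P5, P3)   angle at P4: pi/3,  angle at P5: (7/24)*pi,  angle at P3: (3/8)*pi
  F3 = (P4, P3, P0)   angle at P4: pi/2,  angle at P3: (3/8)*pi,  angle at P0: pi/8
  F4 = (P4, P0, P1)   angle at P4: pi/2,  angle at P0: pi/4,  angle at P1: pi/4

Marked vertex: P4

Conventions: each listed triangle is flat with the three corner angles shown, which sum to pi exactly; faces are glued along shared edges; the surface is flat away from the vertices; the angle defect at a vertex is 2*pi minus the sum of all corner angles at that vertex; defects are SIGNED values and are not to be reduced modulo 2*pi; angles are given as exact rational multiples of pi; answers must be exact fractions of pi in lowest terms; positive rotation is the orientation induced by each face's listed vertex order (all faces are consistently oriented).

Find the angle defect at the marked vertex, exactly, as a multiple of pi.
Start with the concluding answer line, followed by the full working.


Answer: defect(P4) = -pi/4

Sum of corner angles at P4: (9/4)*pi
defect = 2*pi - (9/4)*pi


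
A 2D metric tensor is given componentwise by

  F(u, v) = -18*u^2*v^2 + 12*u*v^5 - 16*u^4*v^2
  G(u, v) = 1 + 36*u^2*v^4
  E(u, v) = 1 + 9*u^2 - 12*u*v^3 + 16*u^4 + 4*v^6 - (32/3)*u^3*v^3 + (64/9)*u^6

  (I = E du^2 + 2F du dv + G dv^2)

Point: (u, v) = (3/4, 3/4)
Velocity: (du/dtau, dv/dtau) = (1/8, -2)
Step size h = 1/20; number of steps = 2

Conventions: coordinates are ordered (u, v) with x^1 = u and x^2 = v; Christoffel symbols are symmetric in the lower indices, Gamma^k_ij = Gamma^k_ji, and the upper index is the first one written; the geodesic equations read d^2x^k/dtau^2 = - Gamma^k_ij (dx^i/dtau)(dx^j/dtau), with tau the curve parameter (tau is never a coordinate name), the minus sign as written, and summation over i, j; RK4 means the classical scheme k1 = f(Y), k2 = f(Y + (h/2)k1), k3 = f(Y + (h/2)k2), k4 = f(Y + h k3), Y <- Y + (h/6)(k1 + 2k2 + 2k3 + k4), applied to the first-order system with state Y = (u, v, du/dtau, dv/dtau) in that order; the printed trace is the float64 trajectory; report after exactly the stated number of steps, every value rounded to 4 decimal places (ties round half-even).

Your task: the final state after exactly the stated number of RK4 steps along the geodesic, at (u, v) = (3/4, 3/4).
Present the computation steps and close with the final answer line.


f(Y) = (du/dtau, dv/dtau, -Gamma^u_ij Y'^i Y'^j, -Gamma^v_ij Y'^i Y'^j) with the Gammas evaluated at the stage position; h = 0.050000; intermediate values shown to 6 dp
step 0: u = 0.7500, v = 0.7500, du/dtau = 0.1250, dv/dtau = -2.0000
step 1:
  k1: at (u, v) = (0.750000, 0.750000), (du/dtau, dv/dtau) = (0.125000, -2.000000); Gamma_uuu = 1.374240, Gamma_uuv = -0.618408, Gamma_uvv = -1.236816, Gamma_vuu = -1.374240, Gamma_vuv = 0.618408, Gamma_vvv = 1.236816; k1 = (0.125000, -2.000000, 4.616588, -4.616588)
  k2: at (u, v) = (0.753125, 0.700000), (du/dtau, dv/dtau) = (0.240415, -2.115415); Gamma_uuu = 1.541874, Gamma_uuv = -0.601401, Gamma_uvv = -1.294087, Gamma_vuu = -1.258619, Gamma_vuv = 0.490919, Gamma_vvv = 1.056352; k2 = (0.240415, -2.115415, 5.090175, -4.155066)
  k3: at (u, v) = (0.756010, 0.697115), (du/dtau, dv/dtau) = (0.252254, -2.103877); Gamma_uuu = 1.552030, Gamma_uuv = -0.597620, Gamma_uvv = -1.296220, Gamma_vuu = -1.247390, Gamma_vuv = 0.480317, Gamma_vvv = 1.041792; k3 = (0.252254, -2.103877, 5.004369, -4.022088)
  k4: at (u, v) = (0.762613, 0.644806), (du/dtau, dv/dtau) = (0.375218, -2.201104); Gamma_uuu = 1.697347, Gamma_uuv = -0.553312, Gamma_uvv = -1.308804, Gamma_vuu = -1.100449, Gamma_vuv = 0.358731, Gamma_vvv = 0.848543; k4 = (0.375218, -2.201104, 5.188050, -3.363593)
  Y <- Y + (h/6)(k1 + 2k2 + 2k3 + k4): u = 0.7624, v = 0.6447, du/dtau = 0.3749, dv/dtau = -2.2028
step 2:
  k1: at (u, v) = (0.762380, 0.644669), (du/dtau, dv/dtau) = (0.374948, -2.202787); Gamma_uuu = 1.697646, Gamma_uuv = -0.553380, Gamma_uvv = -1.308843, Gamma_vuu = -1.100380, Gamma_vuv = 0.358690, Gamma_vvv = 0.848366; k1 = (0.374948, -2.202787, 5.198091, -3.369298)
  k2: at (u, v) = (0.771753, 0.589600), (du/dtau, dv/dtau) = (0.504900, -2.287020); Gamma_uuu = 1.815052, Gamma_uuv = -0.487554, Gamma_uvv = -1.276364, Gamma_vuu = -0.933119, Gamma_vuv = 0.250652, Gamma_vvv = 0.656179; k2 = (0.504900, -2.287020, 5.087294, -2.615380)
  k3: at (u, v) = (0.775002, 0.587494), (du/dtau, dv/dtau) = (0.502130, -2.268172); Gamma_uuu = 1.818468, Gamma_uuv = -0.482491, Gamma_uvv = -1.272971, Gamma_vuu = -0.923367, Gamma_vuv = 0.244995, Gamma_vvv = 0.646379; k3 = (0.502130, -2.268172, 4.991401, -2.534494)
  k4: at (u, v) = (0.787486, 0.531261), (du/dtau, dv/dtau) = (0.624518, -2.329512); Gamma_uuu = 1.899774, Gamma_uuv = -0.404107, Gamma_uvv = -1.198014, Gamma_vuu = -0.752918, Gamma_vuv = 0.160156, Gamma_vvv = 0.474797; k4 = (0.624518, -2.329512, 4.584414, -1.816895)
  Y <- Y + (h/6)(k1 + 2k2 + 2k3 + k4): u = 0.7875, v = 0.5310, du/dtau = 0.6244, dv/dtau = -2.3318

Answer: u = 0.7875, v = 0.5310, du/dtau = 0.6244, dv/dtau = -2.3318


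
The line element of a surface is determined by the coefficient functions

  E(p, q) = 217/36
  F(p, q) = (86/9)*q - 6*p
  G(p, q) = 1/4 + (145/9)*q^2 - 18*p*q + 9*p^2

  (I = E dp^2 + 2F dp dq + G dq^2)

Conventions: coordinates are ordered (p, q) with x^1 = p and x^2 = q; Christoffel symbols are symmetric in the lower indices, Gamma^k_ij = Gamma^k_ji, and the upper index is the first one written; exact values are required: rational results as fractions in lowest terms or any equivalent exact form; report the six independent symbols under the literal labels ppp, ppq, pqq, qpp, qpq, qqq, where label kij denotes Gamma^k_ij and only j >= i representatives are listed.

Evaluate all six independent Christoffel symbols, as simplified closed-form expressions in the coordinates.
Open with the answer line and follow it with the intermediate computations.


Answer: Gamma_ppp = (-5184*p + 8256*q)/(2628*p^2 + 888*p*q + 836*q^2 + 217), Gamma_ppq = (7776*p^2 - 20160*p*q + 12384*q^2)/(2628*p^2 + 888*p*q + 836*q^2 + 217), Gamma_pqq = (-11664*p^3 + 34992*p^2*q + 4608*p^2 - 44208*p*q^2 + 1536*p*q - 324*p + 20880*q^3 + 324*q + 344)/(2628*p^2 + 888*p*q + 836*q^2 + 217), Gamma_qpp = -5208/(2628*p^2 + 888*p*q + 836*q^2 + 217), Gamma_qpq = (7812*p - 7812*q)/(2628*p^2 + 888*p*q + 836*q^2 + 217), Gamma_qqq = (-7776*p^2 + 20160*p*q + 444*p - 12384*q^2 + 836*q)/(2628*p^2 + 888*p*q + 836*q^2 + 217)

E = 217/36; F = (86/9)*q - 6*p; G = 1/4 + (145/9)*q^2 - 18*p*q + 9*p^2
Gamma^k_ij = (1/2) g^{kl} (d_i g_jl + d_j g_il - d_l g_ij), with g^inv = (1/(EG-F^2)) [[G, -F], [-F, E]]
first partials: E_p = 0, E_q = 0, F_p = -6, F_q = 86/9, G_p = -18*q + 18*p, G_q = (290/9)*q - 18*p
D = EG - F^2 = 217/144 + (209/36)*q^2 + (37/6)*p*q + (73/4)*p^2
expanded: Gamma^p_pp = (G E_p - 2F F_p + F E_q)/(2D), Gamma^p_pq = (G E_q - F G_p)/(2D), Gamma^p_qq = (2G F_q - G G_p - F G_q)/(2D), Gamma^q_pp = (2E F_p - E E_q - F E_p)/(2D), Gamma^q_pq = (E G_p - F E_q)/(2D), Gamma^q_qq = (E G_q - 2F F_q + F G_p)/(2D); substitute and cancel common factors


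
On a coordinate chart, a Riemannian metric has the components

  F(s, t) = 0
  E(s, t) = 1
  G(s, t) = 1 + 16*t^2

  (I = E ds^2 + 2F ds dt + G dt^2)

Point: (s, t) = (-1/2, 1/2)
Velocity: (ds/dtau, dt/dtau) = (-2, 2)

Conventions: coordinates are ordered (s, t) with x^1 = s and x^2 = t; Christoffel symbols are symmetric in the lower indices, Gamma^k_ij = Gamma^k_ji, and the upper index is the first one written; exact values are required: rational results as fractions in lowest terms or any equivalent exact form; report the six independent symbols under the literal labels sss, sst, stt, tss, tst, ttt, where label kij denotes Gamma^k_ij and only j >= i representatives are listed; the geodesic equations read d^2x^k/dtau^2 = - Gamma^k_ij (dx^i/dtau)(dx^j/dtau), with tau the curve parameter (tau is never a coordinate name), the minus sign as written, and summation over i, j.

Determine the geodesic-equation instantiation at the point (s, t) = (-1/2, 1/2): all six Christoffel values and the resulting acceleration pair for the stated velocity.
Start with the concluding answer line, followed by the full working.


Answer: Gamma_sss = 0, Gamma_sst = 0, Gamma_stt = 0, Gamma_tss = 0, Gamma_tst = 0, Gamma_ttt = 8/5; accelerations (d^2s/dtau^2, d^2t/dtau^2) = (0, -32/5)

E = 1, F = 0, G = 5 at the point
E_s = 0, E_t = 0, F_s = 0, F_t = 0, G_s = 0, G_t = 16
EG - F^2 = 5;  g^inv = (1/5) * [[5, 0], [0, 1]]
first-kind symbols [ij,l] = (1/2)(d_i g_jl + d_j g_il - d_l g_ij): [ss,s] = E_s/2 = 0, [ss,t] = F_s - E_t/2 = 0, [st,s] = E_t/2 = 0, [st,t] = G_s/2 = 0, [tt,s] = F_t - G_s/2 = 0, [tt,t] = G_t/2 = 8
Gamma^s_ij = (G*[ij,s] - F*[ij,t])/(EG - F^2), Gamma^t_ij = (E*[ij,t] - F*[ij,s])/(EG - F^2)
Gamma_sss = 0, Gamma_sst = 0, Gamma_stt = 0, Gamma_tss = 0, Gamma_tst = 0, Gamma_ttt = 8/5
d^2s/dtau^2 = -(Gamma_sss*(-2)^2 + 2*Gamma_sst*(-2)*(2) + Gamma_stt*(2)^2) = 0
d^2t/dtau^2 = -(Gamma_tss*(-2)^2 + 2*Gamma_tst*(-2)*(2) + Gamma_ttt*(2)^2) = -32/5


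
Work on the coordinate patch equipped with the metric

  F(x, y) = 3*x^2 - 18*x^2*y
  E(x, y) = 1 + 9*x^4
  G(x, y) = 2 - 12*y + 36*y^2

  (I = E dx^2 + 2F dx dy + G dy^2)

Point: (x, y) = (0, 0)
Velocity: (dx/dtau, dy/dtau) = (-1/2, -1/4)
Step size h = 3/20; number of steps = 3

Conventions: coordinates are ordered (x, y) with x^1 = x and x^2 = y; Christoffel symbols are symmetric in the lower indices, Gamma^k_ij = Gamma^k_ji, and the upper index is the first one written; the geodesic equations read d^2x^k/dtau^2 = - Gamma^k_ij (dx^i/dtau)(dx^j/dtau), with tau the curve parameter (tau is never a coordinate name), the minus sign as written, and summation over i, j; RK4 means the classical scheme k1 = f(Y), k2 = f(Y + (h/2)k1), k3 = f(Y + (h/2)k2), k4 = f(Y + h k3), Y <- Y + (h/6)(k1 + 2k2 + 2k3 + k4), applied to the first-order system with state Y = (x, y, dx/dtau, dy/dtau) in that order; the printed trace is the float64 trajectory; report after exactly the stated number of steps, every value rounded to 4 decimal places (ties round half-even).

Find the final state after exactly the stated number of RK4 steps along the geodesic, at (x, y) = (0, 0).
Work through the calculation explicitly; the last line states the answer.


f(Y) = (dx/dtau, dy/dtau, -Gamma^x_ij Y'^i Y'^j, -Gamma^y_ij Y'^i Y'^j) with the Gammas evaluated at the stage position; h = 0.150000; intermediate values shown to 6 dp
step 0: x = 0.0000, y = 0.0000, dx/dtau = -0.5000, dy/dtau = -0.2500
step 1:
  k1: at (x, y) = (0.000000, 0.000000), (dx/dtau, dy/dtau) = (-0.500000, -0.250000); Gamma_xxx = 0.000000, Gamma_xxy = 0.000000, Gamma_xyy = 0.000000, Gamma_yxx = 0.000000, Gamma_yxy = 0.000000, Gamma_yyy = -3.000000; k1 = (-0.500000, -0.250000, 0.000000, 0.187500)
  k2: at (x, y) = (-0.037500, -0.018750), (dx/dtau, dy/dtau) = (-0.500000, -0.235937); Gamma_xxx = -0.000424, Gamma_xxy = 0.000000, Gamma_xyy = -0.011312, Gamma_yxx = -0.111863, Gamma_yxy = 0.000000, Gamma_yyy = -2.983008; k2 = (-0.500000, -0.235937, 0.000736, 0.194019)
  k3: at (x, y) = (-0.037500, -0.017695), (dx/dtau, dy/dtau) = (-0.499945, -0.235449); Gamma_xxx = -0.000427, Gamma_xxy = 0.000000, Gamma_xyy = -0.011383, Gamma_yxx = -0.111929, Gamma_yxy = 0.000000, Gamma_yyy = -2.984768; k3 = (-0.499945, -0.235449, 0.000738, 0.193440)
  k4: at (x, y) = (-0.074992, -0.035317), (dx/dtau, dy/dtau) = (-0.499889, -0.220984); Gamma_xxx = -0.003075, Gamma_xxy = 0.000000, Gamma_xyy = -0.041000, Gamma_yxx = -0.220858, Gamma_yxy = 0.000000, Gamma_yyy = -2.945094; k4 = (-0.499889, -0.220984, 0.002770, 0.199011)
  Y <- Y + (h/6)(k1 + 2k2 + 2k3 + k4): x = -0.0750, y = -0.0353, dx/dtau = -0.4999, dy/dtau = -0.2210
step 2:
  k1: at (x, y) = (-0.074994, -0.035344), (dx/dtau, dy/dtau) = (-0.499857, -0.220964); Gamma_xxx = -0.003074, Gamma_xxy = 0.000000, Gamma_xyy = -0.040996, Gamma_yxx = -0.220860, Gamma_yxy = 0.000000, Gamma_yyy = -2.945020; k1 = (-0.499857, -0.220964, 0.002770, 0.198975)
  k2: at (x, y) = (-0.112484, -0.051916), (dx/dtau, dy/dtau) = (-0.499649, -0.206041); Gamma_xxx = -0.009413, Gamma_xxy = 0.000000, Gamma_xyy = -0.083685, Gamma_yxx = -0.325241, Gamma_yxy = 0.000000, Gamma_yyy = -2.891450; k2 = (-0.499649, -0.206041, 0.005903, 0.203947)
  k3: at (x, y) = (-0.112468, -0.050797), (dx/dtau, dy/dtau) = (-0.499414, -0.205668); Gamma_xxx = -0.009470, Gamma_xxy = 0.000000, Gamma_xyy = -0.084206, Gamma_yxx = -0.325633, Gamma_yxy = 0.000000, Gamma_yyy = -2.895338; k3 = (-0.499414, -0.205668, 0.005924, 0.203689)
  k4: at (x, y) = (-0.149907, -0.066194), (dx/dtau, dy/dtau) = (-0.498968, -0.190411); Gamma_xxx = -0.020509, Gamma_xxy = 0.000000, Gamma_xyy = -0.136811, Gamma_yxx = -0.425035, Gamma_yxy = 0.000000, Gamma_yyy = -2.835334; k4 = (-0.498968, -0.190411, 0.010066, 0.208620)
  Y <- Y + (h/6)(k1 + 2k2 + 2k3 + k4): x = -0.1499, y = -0.0662, dx/dtau = -0.4989, dy/dtau = -0.1904
step 3:
  k1: at (x, y) = (-0.149918, -0.066214), (dx/dtau, dy/dtau) = (-0.498945, -0.190393); Gamma_xxx = -0.020511, Gamma_xxy = 0.000000, Gamma_xyy = -0.136817, Gamma_yxx = -0.425057, Gamma_yxy = 0.000000, Gamma_yyy = -2.835256; k1 = (-0.498945, -0.190393, 0.010066, 0.208592)
  k2: at (x, y) = (-0.187339, -0.080493), (dx/dtau, dy/dtau) = (-0.498190, -0.174748); Gamma_xxx = -0.036865, Gamma_xxy = 0.000000, Gamma_xyy = -0.196784, Gamma_yxx = -0.519242, Gamma_yxy = 0.000000, Gamma_yyy = -2.771667; k2 = (-0.498190, -0.174748, 0.015159, 0.213511)
  k3: at (x, y) = (-0.187283, -0.079320), (dx/dtau, dy/dtau) = (-0.497808, -0.174379); Gamma_xxx = -0.037073, Gamma_xxy = 0.000000, Gamma_xyy = -0.197951, Gamma_yxx = -0.519997, Gamma_yxy = 0.000000, Gamma_yyy = -2.776537; k3 = (-0.497808, -0.174379, 0.015206, 0.213291)
  k4: at (x, y) = (-0.224589, -0.092371), (dx/dtau, dy/dtau) = (-0.496664, -0.158399); Gamma_xxx = -0.059302, Gamma_xxy = 0.000000, Gamma_xyy = -0.264047, Gamma_yxx = -0.609093, Gamma_yxy = 0.000000, Gamma_yyy = -2.712030; k4 = (-0.496664, -0.158399, 0.021253, 0.218294)
  Y <- Y + (h/6)(k1 + 2k2 + 2k3 + k4): x = -0.2246, y = -0.0924, dx/dtau = -0.4966, dy/dtau = -0.1584

Answer: x = -0.2246, y = -0.0924, dx/dtau = -0.4966, dy/dtau = -0.1584


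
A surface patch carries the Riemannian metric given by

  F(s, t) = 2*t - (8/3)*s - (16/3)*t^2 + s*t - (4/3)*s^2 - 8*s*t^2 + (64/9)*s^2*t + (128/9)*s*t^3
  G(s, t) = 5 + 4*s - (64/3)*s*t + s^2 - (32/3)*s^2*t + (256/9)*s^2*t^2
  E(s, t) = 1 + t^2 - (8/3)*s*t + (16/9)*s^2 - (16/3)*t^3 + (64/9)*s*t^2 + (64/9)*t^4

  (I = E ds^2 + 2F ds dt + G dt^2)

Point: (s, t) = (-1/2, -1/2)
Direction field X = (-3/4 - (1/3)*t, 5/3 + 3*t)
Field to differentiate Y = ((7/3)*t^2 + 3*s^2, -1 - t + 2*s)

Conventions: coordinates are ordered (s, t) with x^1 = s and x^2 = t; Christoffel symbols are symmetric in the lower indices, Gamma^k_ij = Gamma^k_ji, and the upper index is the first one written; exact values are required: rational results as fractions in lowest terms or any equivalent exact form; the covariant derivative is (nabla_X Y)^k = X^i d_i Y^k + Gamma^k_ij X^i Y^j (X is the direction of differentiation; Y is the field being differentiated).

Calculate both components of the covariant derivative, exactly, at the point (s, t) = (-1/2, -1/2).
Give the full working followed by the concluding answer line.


E = 5/4, F = -1/12, G = 37/36 at the point
E_s = 4/3, E_t = -11/3, F_s = -37/18, F_t = -13/18, G_s = 11/9, G_t = 8/9
EG - F^2 = 23/18;  g^inv = (18/23) * [[37/36, 1/12], [1/12, 5/4]]
first-kind symbols [ij,l] = (1/2)(d_i g_jl + d_j g_il - d_l g_ij): [ss,s] = E_s/2 = 2/3, [ss,t] = F_s - E_t/2 = -2/9, [st,s] = E_t/2 = -11/6, [st,t] = G_s/2 = 11/18, [tt,s] = F_t - G_s/2 = -4/3, [tt,t] = G_t/2 = 4/9
Gamma^s_ij = (G*[ij,s] - F*[ij,t])/(EG - F^2), Gamma^t_ij = (E*[ij,t] - F*[ij,s])/(EG - F^2)
Gamma_sss = 12/23, Gamma_sst = -33/23, Gamma_stt = -24/23, Gamma_tss = -4/23, Gamma_tst = 11/23, Gamma_ttt = 8/23
X = (-7/12, 1/6), Y = (4/3, -3/2) at the point

Answer: (nabla_X Y)^s = -593/1656, (nabla_X Y)^t = -1259/1656


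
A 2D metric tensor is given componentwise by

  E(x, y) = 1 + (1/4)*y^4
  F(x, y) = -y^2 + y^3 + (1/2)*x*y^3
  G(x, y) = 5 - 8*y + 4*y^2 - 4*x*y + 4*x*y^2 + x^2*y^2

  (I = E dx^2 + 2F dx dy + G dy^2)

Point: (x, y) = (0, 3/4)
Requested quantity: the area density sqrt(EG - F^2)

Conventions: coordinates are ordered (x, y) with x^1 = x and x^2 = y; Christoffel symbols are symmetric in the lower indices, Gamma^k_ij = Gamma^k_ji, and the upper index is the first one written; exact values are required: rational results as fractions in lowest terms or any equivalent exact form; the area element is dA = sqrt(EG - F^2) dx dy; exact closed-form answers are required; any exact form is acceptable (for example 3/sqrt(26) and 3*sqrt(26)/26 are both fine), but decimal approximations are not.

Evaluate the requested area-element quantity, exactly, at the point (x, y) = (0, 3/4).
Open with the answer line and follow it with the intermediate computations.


Answer: sqrt(EG - F^2) = sqrt(1361)/32

E = 1105/1024, F = -9/64, G = 5/4; EG - F^2 = 1361/1024


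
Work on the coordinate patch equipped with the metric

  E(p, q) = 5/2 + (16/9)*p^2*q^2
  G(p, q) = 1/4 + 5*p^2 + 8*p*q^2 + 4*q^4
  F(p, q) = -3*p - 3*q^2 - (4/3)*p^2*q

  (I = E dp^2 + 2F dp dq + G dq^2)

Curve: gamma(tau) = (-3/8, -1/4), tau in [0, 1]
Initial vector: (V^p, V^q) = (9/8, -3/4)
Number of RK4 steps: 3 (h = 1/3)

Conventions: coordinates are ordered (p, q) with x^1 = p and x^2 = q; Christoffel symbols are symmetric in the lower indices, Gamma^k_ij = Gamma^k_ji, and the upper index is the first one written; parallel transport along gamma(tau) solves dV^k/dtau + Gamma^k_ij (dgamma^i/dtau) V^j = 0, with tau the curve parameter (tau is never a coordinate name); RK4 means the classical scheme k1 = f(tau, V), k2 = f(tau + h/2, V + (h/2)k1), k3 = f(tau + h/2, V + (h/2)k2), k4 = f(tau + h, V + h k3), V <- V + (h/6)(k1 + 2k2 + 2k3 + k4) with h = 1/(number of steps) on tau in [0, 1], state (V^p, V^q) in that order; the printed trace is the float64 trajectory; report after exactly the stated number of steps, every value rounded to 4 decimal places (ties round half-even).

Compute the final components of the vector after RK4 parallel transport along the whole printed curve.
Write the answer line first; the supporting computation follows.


Answer: V^p = 1.1250, V^q = -0.7500

gamma'(tau) = (0, 0); f(tau, V)^k = -Gamma^k_ij(gamma(tau)) gamma'^i(tau) V^j; h = 1/3; intermediate values shown to 6 dp
curve data and Christoffel symbols at the stage parameters:
  tau = 0.000000: gamma = (-0.375000, -0.250000), gamma' = (0.000000, 0.000000); Gamma_ppp = 3.116556, Gamma_ppq = 1.556481, Gamma_pqq = 1.685861, Gamma_qpp = -8.006861, Gamma_qpq = -4.041166, Gamma_qqq = -1.324185
  tau = 0.166667: gamma = (-0.375000, -0.250000), gamma' = (0.000000, 0.000000); Gamma_ppp = 3.116556, Gamma_ppq = 1.556481, Gamma_pqq = 1.685861, Gamma_qpp = -8.006861, Gamma_qpq = -4.041166, Gamma_qqq = -1.324185
  tau = 0.333333: gamma = (-0.375000, -0.250000), gamma' = (0.000000, 0.000000); Gamma_ppp = 3.116556, Gamma_ppq = 1.556481, Gamma_pqq = 1.685861, Gamma_qpp = -8.006861, Gamma_qpq = -4.041166, Gamma_qqq = -1.324185
  tau = 0.500000: gamma = (-0.375000, -0.250000), gamma' = (0.000000, 0.000000); Gamma_ppp = 3.116556, Gamma_ppq = 1.556481, Gamma_pqq = 1.685861, Gamma_qpp = -8.006861, Gamma_qpq = -4.041166, Gamma_qqq = -1.324185
  tau = 0.666667: gamma = (-0.375000, -0.250000), gamma' = (0.000000, 0.000000); Gamma_ppp = 3.116556, Gamma_ppq = 1.556481, Gamma_pqq = 1.685861, Gamma_qpp = -8.006861, Gamma_qpq = -4.041166, Gamma_qqq = -1.324185
  tau = 0.833333: gamma = (-0.375000, -0.250000), gamma' = (0.000000, 0.000000); Gamma_ppp = 3.116556, Gamma_ppq = 1.556481, Gamma_pqq = 1.685861, Gamma_qpp = -8.006861, Gamma_qpq = -4.041166, Gamma_qqq = -1.324185
  tau = 1.000000: gamma = (-0.375000, -0.250000), gamma' = (0.000000, 0.000000); Gamma_ppp = 3.116556, Gamma_ppq = 1.556481, Gamma_pqq = 1.685861, Gamma_qpp = -8.006861, Gamma_qpq = -4.041166, Gamma_qqq = -1.324185
step 0: V^p = 1.1250, V^q = -0.7500
step 1: k1 = (0.000000, 0.000000), k2 = (0.000000, 0.000000), k3 = (0.000000, 0.000000), k4 = (0.000000, 0.000000); V <- V + (h/6)(k1 + 2k2 + 2k3 + k4): V^p = 1.1250, V^q = -0.7500
step 2: k1 = (0.000000, 0.000000), k2 = (0.000000, 0.000000), k3 = (0.000000, 0.000000), k4 = (0.000000, 0.000000); V <- V + (h/6)(k1 + 2k2 + 2k3 + k4): V^p = 1.1250, V^q = -0.7500
step 3: k1 = (0.000000, 0.000000), k2 = (0.000000, 0.000000), k3 = (0.000000, 0.000000), k4 = (0.000000, 0.000000); V <- V + (h/6)(k1 + 2k2 + 2k3 + k4): V^p = 1.1250, V^q = -0.7500


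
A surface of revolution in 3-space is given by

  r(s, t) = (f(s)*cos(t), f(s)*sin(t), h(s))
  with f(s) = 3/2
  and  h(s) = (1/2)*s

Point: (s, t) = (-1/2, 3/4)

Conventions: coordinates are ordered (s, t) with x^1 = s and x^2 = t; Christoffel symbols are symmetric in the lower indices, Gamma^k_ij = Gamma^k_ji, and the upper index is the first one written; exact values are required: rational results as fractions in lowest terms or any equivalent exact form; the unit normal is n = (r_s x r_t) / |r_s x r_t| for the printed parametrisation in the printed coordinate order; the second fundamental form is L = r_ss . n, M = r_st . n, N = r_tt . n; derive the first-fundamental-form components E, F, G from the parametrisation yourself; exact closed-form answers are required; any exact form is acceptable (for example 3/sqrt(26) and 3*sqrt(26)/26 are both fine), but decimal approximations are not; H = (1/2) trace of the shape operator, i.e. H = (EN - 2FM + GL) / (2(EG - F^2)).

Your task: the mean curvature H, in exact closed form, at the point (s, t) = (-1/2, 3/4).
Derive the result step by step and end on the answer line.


f = 3/2, f' = 0, f'' = 0, h' = 1/2, h'' = 0
E = 1/4, F = 0, G = 9/4; answer radicand W^2 = 1/4
unnormalised second-form numerators: l = 0, m = 0, n = 3/4; L = l/sqrt(1/4), and similarly M = m/sqrt(W^2), N = n/sqrt(W^2)
H = (E*n - 2*F*m + G*l) / (2*(EG - F^2)*sqrt(W^2)); E*n - 2*F*m + G*l = 3/16, EG - F^2 = 9/16, so H = (1/6)/sqrt(1/4)

Answer: H = 1/3


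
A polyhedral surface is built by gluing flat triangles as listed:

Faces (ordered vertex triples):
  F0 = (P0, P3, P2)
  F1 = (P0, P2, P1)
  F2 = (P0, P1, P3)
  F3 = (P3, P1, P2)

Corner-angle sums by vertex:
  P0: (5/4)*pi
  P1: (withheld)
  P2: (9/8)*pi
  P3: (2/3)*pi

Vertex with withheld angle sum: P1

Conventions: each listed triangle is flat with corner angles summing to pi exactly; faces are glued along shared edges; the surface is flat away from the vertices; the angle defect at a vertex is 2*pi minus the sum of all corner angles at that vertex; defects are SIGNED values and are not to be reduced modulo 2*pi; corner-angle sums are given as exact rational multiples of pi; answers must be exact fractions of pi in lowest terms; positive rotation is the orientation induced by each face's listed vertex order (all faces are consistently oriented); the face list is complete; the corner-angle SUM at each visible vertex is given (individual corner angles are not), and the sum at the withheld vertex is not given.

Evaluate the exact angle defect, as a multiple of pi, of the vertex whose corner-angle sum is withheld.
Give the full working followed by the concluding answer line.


V = 4, E = 6, F = 4; chi = V - E + F = 2
Gauss-Bonnet: total defect = 2*pi*chi = 4*pi; visible defects sum to (71/24)*pi

Answer: defect(P1) = (25/24)*pi


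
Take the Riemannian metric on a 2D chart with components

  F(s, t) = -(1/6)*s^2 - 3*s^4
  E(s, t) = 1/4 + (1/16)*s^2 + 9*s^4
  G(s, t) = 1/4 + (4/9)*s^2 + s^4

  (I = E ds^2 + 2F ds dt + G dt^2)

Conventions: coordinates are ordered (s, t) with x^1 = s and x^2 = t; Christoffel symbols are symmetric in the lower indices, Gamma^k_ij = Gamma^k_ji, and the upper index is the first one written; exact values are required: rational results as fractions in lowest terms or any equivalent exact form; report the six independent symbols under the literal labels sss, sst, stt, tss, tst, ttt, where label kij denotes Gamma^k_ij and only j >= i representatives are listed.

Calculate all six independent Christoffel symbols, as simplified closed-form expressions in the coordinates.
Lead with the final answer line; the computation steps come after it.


Answer: Gamma_sss = (-10368*s^7 + 2916*s^5 + 2576*s^3 + 9*s)/(1764*s^6 + 1440*s^4 + 73*s^2 + 36), Gamma_sst = (10368*s^7 + 2880*s^5 + 128*s^3)/(5292*s^6 + 4320*s^4 + 219*s^2 + 108), Gamma_stt = (-10368*s^7 - 6912*s^5 - 3616*s^3 - 576*s)/(15876*s^6 + 12960*s^4 + 657*s^2 + 324), Gamma_tss = (-31104*s^7 - 324*s^5 - 1734*s^3 - 48*s)/(1764*s^6 + 1440*s^4 + 73*s^2 + 36), Gamma_tst = (10368*s^7 + 2376*s^5 + 304*s^3 + 64*s)/(1764*s^6 + 1440*s^4 + 73*s^2 + 36), Gamma_ttt = (-10368*s^7 - 2880*s^5 - 128*s^3)/(5292*s^6 + 4320*s^4 + 219*s^2 + 108)

E = 1/4 + (1/16)*s^2 + 9*s^4; F = -(1/6)*s^2 - 3*s^4; G = 1/4 + (4/9)*s^2 + s^4
Gamma^k_ij = (1/2) g^{kl} (d_i g_jl + d_j g_il - d_l g_ij), with g^inv = (1/(EG-F^2)) [[G, -F], [-F, E]]
first partials: E_s = (1/8)*s + 36*s^3, E_t = 0, F_s = -(1/3)*s - 12*s^3, F_t = 0, G_s = (8/9)*s + 4*s^3, G_t = 0
D = EG - F^2 = 1/16 + (73/576)*s^2 + (5/2)*s^4 + (49/16)*s^6
expanded: Gamma^s_ss = (G E_s - 2F F_s + F E_t)/(2D), Gamma^s_st = (G E_t - F G_s)/(2D), Gamma^s_tt = (2G F_t - G G_s - F G_t)/(2D), Gamma^t_ss = (2E F_s - E E_t - F E_s)/(2D), Gamma^t_st = (E G_s - F E_t)/(2D), Gamma^t_tt = (E G_t - 2F F_t + F G_s)/(2D); substitute and cancel common factors


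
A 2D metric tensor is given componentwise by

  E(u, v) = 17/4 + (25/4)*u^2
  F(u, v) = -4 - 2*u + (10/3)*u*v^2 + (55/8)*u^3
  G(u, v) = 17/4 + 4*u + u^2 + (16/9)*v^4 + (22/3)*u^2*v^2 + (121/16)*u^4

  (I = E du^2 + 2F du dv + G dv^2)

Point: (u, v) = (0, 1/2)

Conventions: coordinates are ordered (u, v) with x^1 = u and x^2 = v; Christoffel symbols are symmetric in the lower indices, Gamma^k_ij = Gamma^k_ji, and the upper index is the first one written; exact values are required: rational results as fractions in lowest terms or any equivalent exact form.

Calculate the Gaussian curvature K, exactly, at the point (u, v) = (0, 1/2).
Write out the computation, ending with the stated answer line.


E = 17/4, F = -4, G = 157/36, EG - F^2 = 365/144 at the point
E_u = 0, E_v = 0, F_u = -7/6, F_v = 0, G_u = 4, G_v = 8/9
E_vv = 0, F_uv = 10/3, G_uu = 17/3
Brioschi: K = (det M1 - det M2) / (EG - F^2)^2 with the standard first/second-derivative matrices M1, M2.
M1 = [[-E_vv/2 + F_uv - G_uu/2, E_u/2, F_u - E_v/2], [F_v - G_u/2, E, F], [G_v/2, F, G]] = [[1/2, 0, -7/6], [-2, 17/4, -4], [4/9, -4, 157/36]]; det M1 = -5065/864
M2 = [[0, E_v/2, G_u/2], [E_v/2, E, F], [G_u/2, F, G]] = [[0, 0, 2], [0, 17/4, -4], [2, -4, 157/36]]; det M2 = -17
det M1 - det M2 = 9623/864; K = 9623/864 / (365/144)^2 = 230952/133225

Answer: K = 230952/133225


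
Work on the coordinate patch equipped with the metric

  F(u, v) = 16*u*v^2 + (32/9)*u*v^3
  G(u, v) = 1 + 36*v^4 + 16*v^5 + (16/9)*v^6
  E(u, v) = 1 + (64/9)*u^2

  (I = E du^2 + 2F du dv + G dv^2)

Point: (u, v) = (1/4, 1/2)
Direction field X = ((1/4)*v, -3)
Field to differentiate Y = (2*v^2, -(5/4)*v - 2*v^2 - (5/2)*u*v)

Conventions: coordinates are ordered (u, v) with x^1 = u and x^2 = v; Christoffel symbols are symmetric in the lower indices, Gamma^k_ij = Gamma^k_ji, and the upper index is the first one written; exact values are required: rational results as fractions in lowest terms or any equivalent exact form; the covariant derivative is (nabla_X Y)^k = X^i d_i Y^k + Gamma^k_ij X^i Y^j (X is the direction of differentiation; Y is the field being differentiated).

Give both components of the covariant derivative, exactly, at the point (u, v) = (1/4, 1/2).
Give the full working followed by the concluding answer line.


E = 13/9, F = 10/9, G = 34/9 at the point
E_u = 32/9, E_v = 0, F_u = 40/9, F_v = 14/3, G_u = 0, G_v = 70/3
EG - F^2 = 38/9;  g^inv = (9/38) * [[34/9, -10/9], [-10/9, 13/9]]
first-kind symbols [ij,l] = (1/2)(d_i g_jl + d_j g_il - d_l g_ij): [uu,u] = E_u/2 = 16/9, [uu,v] = F_u - E_v/2 = 40/9, [uv,u] = E_v/2 = 0, [uv,v] = G_u/2 = 0, [vv,u] = F_v - G_u/2 = 14/3, [vv,v] = G_v/2 = 35/3
Gamma^u_ij = (G*[ij,u] - F*[ij,v])/(EG - F^2), Gamma^v_ij = (E*[ij,v] - F*[ij,u])/(EG - F^2)
Gamma_uuu = 8/19, Gamma_uuv = 0, Gamma_uvv = 21/19, Gamma_vuu = 20/19, Gamma_vuv = 0, Gamma_vvv = 105/38
X = (1/8, -3), Y = (1/2, -23/16) at the point

Answer: (nabla_X Y)^u = -367/304, (nabla_X Y)^v = 7129/304


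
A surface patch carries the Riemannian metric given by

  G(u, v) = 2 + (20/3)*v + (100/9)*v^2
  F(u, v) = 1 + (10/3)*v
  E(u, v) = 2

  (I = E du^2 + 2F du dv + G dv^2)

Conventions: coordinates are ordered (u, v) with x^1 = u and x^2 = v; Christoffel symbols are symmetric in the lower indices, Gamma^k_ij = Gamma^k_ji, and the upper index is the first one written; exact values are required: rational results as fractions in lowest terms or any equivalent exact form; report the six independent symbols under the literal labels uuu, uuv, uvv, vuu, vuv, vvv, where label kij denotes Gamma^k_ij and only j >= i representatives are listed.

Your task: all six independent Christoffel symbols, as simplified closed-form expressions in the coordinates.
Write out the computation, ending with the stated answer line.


E = 2; F = 1 + (10/3)*v; G = 2 + (20/3)*v + (100/9)*v^2
Gamma^k_ij = (1/2) g^{kl} (d_i g_jl + d_j g_il - d_l g_ij), with g^inv = (1/(EG-F^2)) [[G, -F], [-F, E]]
first partials: E_u = 0, E_v = 0, F_u = 0, F_v = 10/3, G_u = 0, G_v = 20/3 + (200/9)*v
D = EG - F^2 = 3 + (20/3)*v + (100/9)*v^2
expanded: Gamma^u_uu = (G E_u - 2F F_u + F E_v)/(2D), Gamma^u_uv = (G E_v - F G_u)/(2D), Gamma^u_vv = (2G F_v - G G_u - F G_v)/(2D), Gamma^v_uu = (2E F_u - E E_v - F E_u)/(2D), Gamma^v_uv = (E G_u - F E_v)/(2D), Gamma^v_vv = (E G_v - 2F F_v + F G_u)/(2D); substitute and cancel common factors

Answer: Gamma_uuu = 0, Gamma_uuv = 0, Gamma_uvv = 30/(100*v^2 + 60*v + 27), Gamma_vuu = 0, Gamma_vuv = 0, Gamma_vvv = (100*v + 30)/(100*v^2 + 60*v + 27)


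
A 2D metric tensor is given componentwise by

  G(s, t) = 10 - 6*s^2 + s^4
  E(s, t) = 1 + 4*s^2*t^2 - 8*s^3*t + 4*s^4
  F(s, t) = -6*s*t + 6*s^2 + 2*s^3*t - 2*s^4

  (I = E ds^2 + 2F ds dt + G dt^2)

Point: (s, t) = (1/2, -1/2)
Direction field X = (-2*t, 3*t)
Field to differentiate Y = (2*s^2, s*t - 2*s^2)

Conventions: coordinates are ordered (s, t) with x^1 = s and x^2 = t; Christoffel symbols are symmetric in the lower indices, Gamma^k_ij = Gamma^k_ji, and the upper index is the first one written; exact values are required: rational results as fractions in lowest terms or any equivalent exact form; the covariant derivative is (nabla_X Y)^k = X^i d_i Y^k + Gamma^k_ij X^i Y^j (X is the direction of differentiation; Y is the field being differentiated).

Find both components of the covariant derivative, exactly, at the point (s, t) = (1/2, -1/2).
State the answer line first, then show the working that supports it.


Answer: (nabla_X Y)^s = 118/51, (nabla_X Y)^t = -487/204

E = 2, F = 11/4, G = 137/16 at the point
E_s = 6, E_t = -2, F_s = 29/4, F_t = -11/4, G_s = -11/2, G_t = 0
EG - F^2 = 153/16;  g^inv = (16/153) * [[137/16, -11/4], [-11/4, 2]]
first-kind symbols [ij,l] = (1/2)(d_i g_jl + d_j g_il - d_l g_ij): [ss,s] = E_s/2 = 3, [ss,t] = F_s - E_t/2 = 33/4, [st,s] = E_t/2 = -1, [st,t] = G_s/2 = -11/4, [tt,s] = F_t - G_s/2 = 0, [tt,t] = G_t/2 = 0
Gamma^s_ij = (G*[ij,s] - F*[ij,t])/(EG - F^2), Gamma^t_ij = (E*[ij,t] - F*[ij,s])/(EG - F^2)
Gamma_sss = 16/51, Gamma_sst = -16/153, Gamma_stt = 0, Gamma_tss = 44/51, Gamma_tst = -44/153, Gamma_ttt = 0
X = (1, -3/2), Y = (1/2, -3/4) at the point


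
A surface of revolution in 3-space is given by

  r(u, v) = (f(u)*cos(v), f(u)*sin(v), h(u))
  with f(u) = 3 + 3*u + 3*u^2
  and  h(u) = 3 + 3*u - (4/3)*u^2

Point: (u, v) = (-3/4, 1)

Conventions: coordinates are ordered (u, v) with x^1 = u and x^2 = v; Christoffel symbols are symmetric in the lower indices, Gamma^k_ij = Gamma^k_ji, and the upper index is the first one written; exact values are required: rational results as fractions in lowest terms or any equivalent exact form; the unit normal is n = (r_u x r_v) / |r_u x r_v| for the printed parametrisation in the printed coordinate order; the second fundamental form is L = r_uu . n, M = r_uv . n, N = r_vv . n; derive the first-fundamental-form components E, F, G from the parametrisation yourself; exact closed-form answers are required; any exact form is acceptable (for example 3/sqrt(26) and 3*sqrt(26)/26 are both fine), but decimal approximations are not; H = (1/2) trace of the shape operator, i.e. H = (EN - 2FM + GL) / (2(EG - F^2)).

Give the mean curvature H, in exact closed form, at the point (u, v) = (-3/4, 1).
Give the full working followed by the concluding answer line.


f = 39/16, f' = -3/2, f'' = 6, h' = 5, h'' = -8/3
E = 109/4, F = 0, G = 1521/256; answer radicand W^2 = 109/4
unnormalised second-form numerators: l = -26, m = 0, n = 195/16; L = l/sqrt(109/4), and similarly M = m/sqrt(W^2), N = n/sqrt(W^2)
H = (E*n - 2*F*m + G*l) / (2*(EG - F^2)*sqrt(W^2)); E*n - 2*F*m + G*l = 22737/128, EG - F^2 = 165789/1024, so H = (2332/4251)/sqrt(109/4)

Answer: H = 4664*sqrt(109)/463359


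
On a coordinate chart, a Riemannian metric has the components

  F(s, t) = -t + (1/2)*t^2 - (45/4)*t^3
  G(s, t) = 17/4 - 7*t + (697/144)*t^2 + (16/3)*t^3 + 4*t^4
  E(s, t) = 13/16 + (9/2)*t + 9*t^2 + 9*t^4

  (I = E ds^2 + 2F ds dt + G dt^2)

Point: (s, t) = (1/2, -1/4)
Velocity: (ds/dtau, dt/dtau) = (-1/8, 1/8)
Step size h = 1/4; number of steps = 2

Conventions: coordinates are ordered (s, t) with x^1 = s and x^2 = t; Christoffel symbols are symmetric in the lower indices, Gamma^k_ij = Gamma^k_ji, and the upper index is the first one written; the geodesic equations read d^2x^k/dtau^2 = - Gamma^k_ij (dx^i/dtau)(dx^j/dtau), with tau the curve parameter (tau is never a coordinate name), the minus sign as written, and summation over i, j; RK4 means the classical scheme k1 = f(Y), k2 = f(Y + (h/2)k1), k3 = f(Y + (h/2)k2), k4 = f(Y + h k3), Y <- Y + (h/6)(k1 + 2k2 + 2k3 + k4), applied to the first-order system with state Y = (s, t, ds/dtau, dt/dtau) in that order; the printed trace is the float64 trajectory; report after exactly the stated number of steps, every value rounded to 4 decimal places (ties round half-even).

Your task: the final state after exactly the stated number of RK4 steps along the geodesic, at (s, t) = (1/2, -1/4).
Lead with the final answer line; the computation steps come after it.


Answer: s = 0.4576, t = -0.1874, ds/dtau = -0.0460, dt/dtau = 0.1258

f(Y) = (ds/dtau, dt/dtau, -Gamma^s_ij Y'^i Y'^j, -Gamma^t_ij Y'^i Y'^j) with the Gammas evaluated at the stage position; h = 0.250000; intermediate values shown to 6 dp
step 0: s = 0.5000, t = -0.2500, ds/dtau = -0.1250, dt/dtau = 0.1250
step 1:
  k1: at (s, t) = (0.500000, -0.250000), (ds/dtau, dt/dtau) = (-0.125000, 0.125000); Gamma_sss = -0.081924, Gamma_sst = -1.117604, Gamma_stt = -12.086419, Gamma_tss = 0.051115, Gamma_tst = 0.081924, Gamma_ttt = 0.190672; k1 = (-0.125000, 0.125000, 0.155205, -0.001218)
  k2: at (s, t) = (0.484375, -0.234375), (ds/dtau, dt/dtau) = (-0.105599, 0.124848); Gamma_sss = -0.024083, Gamma_sst = -0.361233, Gamma_stt = -11.107505, Gamma_tss = 0.016543, Gamma_tst = 0.024083, Gamma_ttt = 0.035938; k2 = (-0.105599, 0.124848, 0.163876, -0.000110)
  k3: at (s, t) = (0.486800, -0.234394), (ds/dtau, dt/dtau) = (-0.104515, 0.124986); Gamma_sss = -0.024147, Gamma_sst = -0.362141, Gamma_stt = -11.108789, Gamma_tss = 0.016585, Gamma_tst = 0.024147, Gamma_ttt = 0.036122; k3 = (-0.104515, 0.124986, 0.164339, -0.000115)
  k4: at (s, t) = (0.473871, -0.218753), (ds/dtau, dt/dtau) = (-0.083915, 0.124971); Gamma_sss = 0.021761, Gamma_sst = 0.360200, Gamma_stt = -10.000937, Gamma_tss = -0.016868, Gamma_tst = -0.021761, Gamma_ttt = -0.109778; k4 = (-0.083915, 0.124971, 0.163595, 0.001377)
  Y <- Y + (h/6)(k1 + 2k2 + 2k3 + k4): s = 0.4738, t = -0.2188, ds/dtau = -0.0844, dt/dtau = 0.1250
step 2:
  k1: at (s, t) = (0.473786, -0.218765), (ds/dtau, dt/dtau) = (-0.084365, 0.124988); Gamma_sss = 0.021732, Gamma_sst = 0.359686, Gamma_stt = -10.001789, Gamma_tss = -0.016844, Gamma_tst = -0.021732, Gamma_ttt = -0.109674; k1 = (-0.084365, 0.124988, 0.163679, 0.001375)
  k2: at (s, t) = (0.463240, -0.203142), (ds/dtau, dt/dtau) = (-0.063906, 0.125160); Gamma_sss = 0.055153, Gamma_sst = 1.011536, Gamma_stt = -8.835972, Gamma_tss = -0.049432, Gamma_tst = -0.055153, Gamma_ttt = -0.241629; k2 = (-0.063906, 0.125160, 0.154371, 0.003105)
  k3: at (s, t) = (0.465797, -0.203120), (ds/dtau, dt/dtau) = (-0.065069, 0.125376); Gamma_sss = 0.055190, Gamma_sst = 1.012372, Gamma_stt = -8.834360, Gamma_tss = -0.049476, Gamma_tst = -0.055190, Gamma_ttt = -0.241799; k3 = (-0.065069, 0.125376, 0.155153, 0.003110)
  k4: at (s, t) = (0.457518, -0.187421), (ds/dtau, dt/dtau) = (-0.045577, 0.125765); Gamma_sss = 0.076989, Gamma_sst = 1.573113, Gamma_stt = -7.670614, Gamma_tss = -0.081762, Gamma_tst = -0.076989, Gamma_ttt = -0.357493; k4 = (-0.045577, 0.125765, 0.139200, 0.004942)
  Y <- Y + (h/6)(k1 + 2k2 + 2k3 + k4): s = 0.4576, t = -0.1874, ds/dtau = -0.0460, dt/dtau = 0.1258


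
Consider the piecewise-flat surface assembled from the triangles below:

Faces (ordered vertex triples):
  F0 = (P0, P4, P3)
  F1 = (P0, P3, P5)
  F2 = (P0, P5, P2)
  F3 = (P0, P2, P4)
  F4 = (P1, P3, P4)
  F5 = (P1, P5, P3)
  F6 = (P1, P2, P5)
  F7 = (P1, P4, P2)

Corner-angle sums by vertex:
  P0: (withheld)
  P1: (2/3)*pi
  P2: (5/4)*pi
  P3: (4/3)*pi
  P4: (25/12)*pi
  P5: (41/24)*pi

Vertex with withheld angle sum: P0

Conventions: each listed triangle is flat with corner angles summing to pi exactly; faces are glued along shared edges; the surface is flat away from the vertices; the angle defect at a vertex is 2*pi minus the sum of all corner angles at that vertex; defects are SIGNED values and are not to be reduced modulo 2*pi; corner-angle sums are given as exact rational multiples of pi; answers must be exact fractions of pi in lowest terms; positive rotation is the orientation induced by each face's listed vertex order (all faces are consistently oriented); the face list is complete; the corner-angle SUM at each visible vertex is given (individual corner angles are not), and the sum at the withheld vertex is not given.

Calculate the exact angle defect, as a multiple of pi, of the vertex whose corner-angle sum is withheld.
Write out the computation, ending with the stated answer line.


V = 6, E = 12, F = 8; chi = V - E + F = 2
Gauss-Bonnet: total defect = 2*pi*chi = 4*pi; visible defects sum to (71/24)*pi

Answer: defect(P0) = (25/24)*pi


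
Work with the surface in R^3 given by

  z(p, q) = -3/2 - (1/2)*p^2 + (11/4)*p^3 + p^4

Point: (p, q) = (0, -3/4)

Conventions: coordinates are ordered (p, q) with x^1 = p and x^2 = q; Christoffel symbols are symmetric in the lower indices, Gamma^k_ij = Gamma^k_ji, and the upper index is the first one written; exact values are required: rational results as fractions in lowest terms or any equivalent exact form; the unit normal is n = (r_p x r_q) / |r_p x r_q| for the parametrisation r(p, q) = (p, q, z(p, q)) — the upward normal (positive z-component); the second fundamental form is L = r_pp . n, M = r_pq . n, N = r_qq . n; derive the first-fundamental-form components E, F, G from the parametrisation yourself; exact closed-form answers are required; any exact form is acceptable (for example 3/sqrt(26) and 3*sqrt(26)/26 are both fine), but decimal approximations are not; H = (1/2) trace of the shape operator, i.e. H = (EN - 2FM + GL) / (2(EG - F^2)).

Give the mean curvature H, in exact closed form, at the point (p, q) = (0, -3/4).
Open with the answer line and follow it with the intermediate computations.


Answer: H = -1/2

z_p = 0, z_q = 0, z_pp = -1, z_pq = 0, z_qq = 0
E = 1, F = 0, G = 1; answer radicand W^2 = 1
unnormalised second-form numerators: l = -1, m = 0, n = 0; L = l/sqrt(1), and similarly M = m/sqrt(W^2), N = n/sqrt(W^2)
H = (E*n - 2*F*m + G*l) / (2*(EG - F^2)*sqrt(W^2)); E*n - 2*F*m + G*l = -1, EG - F^2 = 1, so H = (-1/2)/sqrt(1)


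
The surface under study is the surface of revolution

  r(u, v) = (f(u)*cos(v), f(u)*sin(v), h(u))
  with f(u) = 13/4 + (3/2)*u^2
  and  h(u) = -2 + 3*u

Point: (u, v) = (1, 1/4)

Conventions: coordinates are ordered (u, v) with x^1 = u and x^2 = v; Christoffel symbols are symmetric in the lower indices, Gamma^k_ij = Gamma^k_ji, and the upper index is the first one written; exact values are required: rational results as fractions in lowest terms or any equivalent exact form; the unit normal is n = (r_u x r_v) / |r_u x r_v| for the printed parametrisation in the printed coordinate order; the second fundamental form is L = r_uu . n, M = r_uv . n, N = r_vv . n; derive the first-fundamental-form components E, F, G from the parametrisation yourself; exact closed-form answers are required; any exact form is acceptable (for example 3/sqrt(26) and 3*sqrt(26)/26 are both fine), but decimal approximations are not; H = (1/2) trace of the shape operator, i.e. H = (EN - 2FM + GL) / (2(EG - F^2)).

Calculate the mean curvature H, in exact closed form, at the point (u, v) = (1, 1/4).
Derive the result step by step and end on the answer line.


f = 19/4, f' = 3, f'' = 3, h' = 3, h'' = 0
E = 18, F = 0, G = 361/16; answer radicand W^2 = 18
unnormalised second-form numerators: l = -9, m = 0, n = 57/4; L = l/sqrt(18), and similarly M = m/sqrt(W^2), N = n/sqrt(W^2)
H = (E*n - 2*F*m + G*l) / (2*(EG - F^2)*sqrt(W^2)); E*n - 2*F*m + G*l = 855/16, EG - F^2 = 3249/8, so H = (5/76)/sqrt(18)

Answer: H = 5*sqrt(2)/456
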